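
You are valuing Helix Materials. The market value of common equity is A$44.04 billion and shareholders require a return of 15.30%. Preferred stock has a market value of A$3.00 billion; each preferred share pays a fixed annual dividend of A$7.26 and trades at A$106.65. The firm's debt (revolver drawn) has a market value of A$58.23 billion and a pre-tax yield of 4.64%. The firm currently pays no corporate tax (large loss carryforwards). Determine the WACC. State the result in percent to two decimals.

Cost of preferred: Rp = 7.26 / 106.65 = 6.8073%.
Total capital V = 44.04 + 3 + 58.23 = 105.27.
Equity: weight = 44.04/105.27 = 0.4184; cost = 15.3%.
Preferred: weight = 3/105.27 = 0.0285; cost = 6.8073%.
Revolver drawn: weight = 58.23/105.27 = 0.5531; after-tax cost = 4.64% × (1 − 0%) = 4.6400%.
WACC = 0.4184 × 15.3000% + 0.0285 × 6.8073% + 0.5531 × 4.6400% = 9.1614%.

9.16%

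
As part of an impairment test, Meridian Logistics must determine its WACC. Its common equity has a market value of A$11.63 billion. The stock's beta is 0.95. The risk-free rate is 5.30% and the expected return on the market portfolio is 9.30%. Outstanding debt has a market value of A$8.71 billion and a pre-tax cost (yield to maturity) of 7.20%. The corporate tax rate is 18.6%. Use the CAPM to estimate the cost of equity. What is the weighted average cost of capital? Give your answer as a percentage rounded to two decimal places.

Market risk premium = 9.3% − 5.3% = 4.0%.
Cost of equity via CAPM: Re = 5.3% + 0.95 × 4.0% = 9.1000%.
Total capital V = 11.63 + 8.71 = 20.34.
Equity: weight = 11.63/20.34 = 0.5718; cost = 9.1%.
Debt: weight = 8.71/20.34 = 0.4282; after-tax cost = 7.2% × (1 − 18.6%) = 5.8608%.
WACC = 0.5718 × 9.1000% + 0.4282 × 5.8608% = 7.7129%.

7.71%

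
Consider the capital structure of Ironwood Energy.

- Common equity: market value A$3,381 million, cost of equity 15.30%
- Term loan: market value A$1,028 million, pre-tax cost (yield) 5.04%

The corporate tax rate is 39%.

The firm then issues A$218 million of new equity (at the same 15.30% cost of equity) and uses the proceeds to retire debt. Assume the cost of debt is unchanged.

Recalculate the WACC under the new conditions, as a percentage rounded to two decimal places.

13.05%

After the change:
Total capital V = 3599 + 810 = 4409.
Equity: weight = 3599/4409 = 0.8163; cost = 15.3%.
Term loan: weight = 810/4409 = 0.1837; after-tax cost = 5.04% × (1 − 39%) = 3.0744%.
WACC = 0.8163 × 15.3000% + 0.1837 × 3.0744% = 13.0540%.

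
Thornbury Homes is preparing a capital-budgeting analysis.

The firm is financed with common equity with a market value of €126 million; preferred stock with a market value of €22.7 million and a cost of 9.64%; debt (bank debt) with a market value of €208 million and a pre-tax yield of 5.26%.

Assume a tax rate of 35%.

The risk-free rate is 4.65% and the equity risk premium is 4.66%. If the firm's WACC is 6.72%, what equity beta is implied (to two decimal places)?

Total capital V = 126 + 22.7 + 208 = 356.7.
Equity weight = 126/356.7 = 0.3532.
Preferred weight = 22.7/356.7 = 0.0636.
Bank debt weight = 208/356.7 = 0.5831.
Debt contribution = 0.5831 × 5.26% × (1 − 35%) = 1.9937%.
Preferred contribution = 0.0636 × 9.64% = 0.6135%.
Required equity contribution = 6.72% − 2.6072% = 4.1128%  ⇒  Re = 11.6432%.
CAPM: 11.6432% = 4.65% + β × 4.66%  ⇒  β = 1.5007.

1.50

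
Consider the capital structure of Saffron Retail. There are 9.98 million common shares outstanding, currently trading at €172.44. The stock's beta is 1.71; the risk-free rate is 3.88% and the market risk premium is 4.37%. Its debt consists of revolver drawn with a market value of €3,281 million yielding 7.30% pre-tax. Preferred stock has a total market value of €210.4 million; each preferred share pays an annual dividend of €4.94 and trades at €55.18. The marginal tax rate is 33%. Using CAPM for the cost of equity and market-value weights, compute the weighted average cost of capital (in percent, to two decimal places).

7.19%

Cost of equity via CAPM: Re = 3.88% + 1.71 × 4.37% = 11.3527%.
Cost of preferred: Rp = 4.94 / 55.18 = 8.9525%.
Market value of equity E = 172.44 × 9.98m = 1720.9512m.
Total capital V = 1720.9512 + 210.4 + 3281 = 5212.3512.
Equity: weight = 1720.9512/5212.3512 = 0.3302; cost = 11.3527%.
Preferred: weight = 210.4/5212.3512 = 0.0404; cost = 8.9525%.
Revolver drawn: weight = 3281/5212.3512 = 0.6295; after-tax cost = 7.3% × (1 − 33%) = 4.8910%.
WACC = 0.3302 × 11.3527% + 0.0404 × 8.9525% + 0.6295 × 4.8910% = 7.1884%.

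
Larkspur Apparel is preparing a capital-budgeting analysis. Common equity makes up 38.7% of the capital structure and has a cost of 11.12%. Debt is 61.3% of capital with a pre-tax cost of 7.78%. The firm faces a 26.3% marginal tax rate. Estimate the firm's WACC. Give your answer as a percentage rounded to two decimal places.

After-tax cost of debt = 7.78% × (1 − 26.3%) = 5.7339%.
WACC = 0.387 × 11.1200% + 0.613 × 5.7339% = 7.8183%.

7.82%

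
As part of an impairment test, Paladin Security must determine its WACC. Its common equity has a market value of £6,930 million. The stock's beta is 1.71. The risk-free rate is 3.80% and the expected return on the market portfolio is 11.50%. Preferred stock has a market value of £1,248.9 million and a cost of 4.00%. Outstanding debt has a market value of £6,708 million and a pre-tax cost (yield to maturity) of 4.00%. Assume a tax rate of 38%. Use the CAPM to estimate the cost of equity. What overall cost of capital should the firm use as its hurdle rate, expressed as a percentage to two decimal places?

9.35%

Market risk premium = 11.5% − 3.8% = 7.7%.
Cost of equity via CAPM: Re = 3.8% + 1.71 × 7.7% = 16.9670%.
Total capital V = 6930 + 1248.9 + 6708 = 14886.9.
Equity: weight = 6930/14886.9 = 0.4655; cost = 16.967%.
Preferred: weight = 1248.9/14886.9 = 0.0839; cost = 4%.
Debt: weight = 6708/14886.9 = 0.4506; after-tax cost = 4% × (1 − 38%) = 2.4800%.
WACC = 0.4655 × 16.9670% + 0.0839 × 4.0000% + 0.4506 × 2.4800% = 9.3514%.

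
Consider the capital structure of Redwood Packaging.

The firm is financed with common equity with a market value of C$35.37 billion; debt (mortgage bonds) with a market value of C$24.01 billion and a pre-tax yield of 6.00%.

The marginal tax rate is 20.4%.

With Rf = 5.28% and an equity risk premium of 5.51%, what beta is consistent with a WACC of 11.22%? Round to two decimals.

Total capital V = 35.37 + 24.01 = 59.38.
Equity weight = 35.37/59.38 = 0.5957.
Mortgage bonds weight = 24.01/59.38 = 0.4043.
Debt contribution = 0.4043 × 6% × (1 − 20.4%) = 1.9312%.
Required equity contribution = 11.22% − 1.9312% = 9.2888%  ⇒  Re = 15.5943%.
CAPM: 15.5943% = 5.28% + β × 5.51%  ⇒  β = 1.8719.

1.87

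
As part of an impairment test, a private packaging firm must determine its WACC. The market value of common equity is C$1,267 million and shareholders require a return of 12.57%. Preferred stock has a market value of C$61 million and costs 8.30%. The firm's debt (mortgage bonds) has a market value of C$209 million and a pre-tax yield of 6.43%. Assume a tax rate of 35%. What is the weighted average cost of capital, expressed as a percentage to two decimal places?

11.26%

Total capital V = 1267 + 61 + 209 = 1537.
Equity: weight = 1267/1537 = 0.8243; cost = 12.57%.
Preferred: weight = 61/1537 = 0.0397; cost = 8.3%.
Mortgage bonds: weight = 209/1537 = 0.1360; after-tax cost = 6.43% × (1 − 35%) = 4.1795%.
WACC = 0.8243 × 12.5700% + 0.0397 × 8.3000% + 0.1360 × 4.1795% = 11.2596%.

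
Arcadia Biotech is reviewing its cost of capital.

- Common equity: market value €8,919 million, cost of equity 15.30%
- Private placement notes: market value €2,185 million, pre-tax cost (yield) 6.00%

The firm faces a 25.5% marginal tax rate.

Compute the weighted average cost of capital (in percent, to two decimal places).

13.17%

Total capital V = 8919 + 2185 = 11104.
Equity: weight = 8919/11104 = 0.8032; cost = 15.3%.
Private placement notes: weight = 2185/11104 = 0.1968; after-tax cost = 6% × (1 − 25.5%) = 4.4700%.
WACC = 0.8032 × 15.3000% + 0.1968 × 4.4700% = 13.1689%.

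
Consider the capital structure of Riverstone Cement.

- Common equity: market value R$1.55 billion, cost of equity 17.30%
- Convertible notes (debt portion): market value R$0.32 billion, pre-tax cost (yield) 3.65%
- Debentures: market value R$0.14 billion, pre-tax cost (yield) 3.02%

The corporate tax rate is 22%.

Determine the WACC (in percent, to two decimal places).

Total capital V = 1.55 + 0.32 + 0.14 = 2.01.
Equity: weight = 1.55/2.01 = 0.7711; cost = 17.3%.
Convertible notes (debt portion): weight = 0.32/2.01 = 0.1592; after-tax cost = 3.65% × (1 − 22%) = 2.8470%.
Debentures: weight = 0.14/2.01 = 0.0697; after-tax cost = 3.02% × (1 − 22%) = 2.3556%.
WACC = 0.7711 × 17.3000% + 0.1592 × 2.8470% + 0.0697 × 2.3556% = 13.9581%.

13.96%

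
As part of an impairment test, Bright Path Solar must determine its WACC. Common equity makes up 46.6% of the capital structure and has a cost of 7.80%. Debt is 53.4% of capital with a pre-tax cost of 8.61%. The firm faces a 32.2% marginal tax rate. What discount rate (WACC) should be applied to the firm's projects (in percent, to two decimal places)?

6.75%

After-tax cost of debt = 8.61% × (1 − 32.2%) = 5.8376%.
WACC = 0.466 × 7.8000% + 0.534 × 5.8376% = 6.7521%.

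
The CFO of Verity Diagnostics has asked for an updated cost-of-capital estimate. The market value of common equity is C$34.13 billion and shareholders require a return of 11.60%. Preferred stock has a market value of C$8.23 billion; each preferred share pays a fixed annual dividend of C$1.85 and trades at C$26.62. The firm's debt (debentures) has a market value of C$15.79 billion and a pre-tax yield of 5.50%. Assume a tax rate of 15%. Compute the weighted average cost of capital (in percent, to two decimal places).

9.06%

Cost of preferred: Rp = 1.85 / 26.62 = 6.9497%.
Total capital V = 34.13 + 8.23 + 15.79 = 58.15.
Equity: weight = 34.13/58.15 = 0.5869; cost = 11.6%.
Preferred: weight = 8.23/58.15 = 0.1415; cost = 6.9497%.
Debentures: weight = 15.79/58.15 = 0.2715; after-tax cost = 5.5% × (1 − 15%) = 4.6750%.
WACC = 0.5869 × 11.6000% + 0.1415 × 6.9497% + 0.2715 × 4.6750% = 9.0614%.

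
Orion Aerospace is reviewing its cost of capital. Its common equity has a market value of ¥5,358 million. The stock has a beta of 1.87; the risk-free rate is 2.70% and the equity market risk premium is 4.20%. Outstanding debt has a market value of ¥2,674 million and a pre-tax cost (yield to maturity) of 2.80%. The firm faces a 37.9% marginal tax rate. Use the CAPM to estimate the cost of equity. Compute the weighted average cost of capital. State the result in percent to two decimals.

Cost of equity via CAPM: Re = 2.7% + 1.87 × 4.2% = 10.5540%.
Total capital V = 5358 + 2674 = 8032.
Equity: weight = 5358/8032 = 0.6671; cost = 10.554%.
Debt: weight = 2674/8032 = 0.3329; after-tax cost = 2.8% × (1 − 37.9%) = 1.7388%.
WACC = 0.6671 × 10.5540% + 0.3329 × 1.7388% = 7.6193%.

7.62%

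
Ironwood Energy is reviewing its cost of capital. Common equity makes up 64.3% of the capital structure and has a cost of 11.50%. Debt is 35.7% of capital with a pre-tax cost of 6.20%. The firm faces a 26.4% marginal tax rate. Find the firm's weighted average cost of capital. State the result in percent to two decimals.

After-tax cost of debt = 6.2% × (1 − 26.4%) = 4.5632%.
WACC = 0.643 × 11.5000% + 0.357 × 4.5632% = 9.0236%.

9.02%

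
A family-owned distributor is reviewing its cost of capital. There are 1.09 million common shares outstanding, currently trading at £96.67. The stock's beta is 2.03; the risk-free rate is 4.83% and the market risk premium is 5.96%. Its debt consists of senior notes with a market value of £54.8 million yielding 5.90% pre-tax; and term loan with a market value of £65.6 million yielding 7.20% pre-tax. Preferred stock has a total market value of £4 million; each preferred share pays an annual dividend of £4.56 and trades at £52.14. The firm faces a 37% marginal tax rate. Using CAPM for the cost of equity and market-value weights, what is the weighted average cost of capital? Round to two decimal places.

Cost of equity via CAPM: Re = 4.83% + 2.03 × 5.96% = 16.9288%.
Cost of preferred: Rp = 4.56 / 52.14 = 8.7457%.
Market value of equity E = 96.67 × 1.09m = 105.3703m.
Total capital V = 105.3703 + 4 + 54.8 + 65.6 = 229.7703.
Equity: weight = 105.3703/229.7703 = 0.4586; cost = 16.9288%.
Preferred: weight = 4/229.7703 = 0.0174; cost = 8.7457%.
Senior notes: weight = 54.8/229.7703 = 0.2385; after-tax cost = 5.9% × (1 − 37%) = 3.7170%.
Term loan: weight = 65.6/229.7703 = 0.2855; after-tax cost = 7.2% × (1 − 37%) = 4.5360%.
WACC = 0.4586 × 16.9288% + 0.0174 × 8.7457% + 0.2385 × 3.7170% + 0.2855 × 4.5360% = 10.0972%.

10.10%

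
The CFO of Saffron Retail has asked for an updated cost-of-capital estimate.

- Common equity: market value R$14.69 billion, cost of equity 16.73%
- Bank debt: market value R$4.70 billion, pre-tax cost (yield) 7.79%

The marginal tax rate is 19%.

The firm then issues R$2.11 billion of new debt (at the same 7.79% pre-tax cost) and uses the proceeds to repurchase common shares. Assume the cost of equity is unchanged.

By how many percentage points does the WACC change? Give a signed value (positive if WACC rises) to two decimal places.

-1.13 pp

Current WACC:
Total capital V = 14.69 + 4.7 = 19.39.
Equity: weight = 14.69/19.39 = 0.7576; cost = 16.73%.
Bank debt: weight = 4.7/19.39 = 0.2424; after-tax cost = 7.79% × (1 − 19%) = 6.3099%.
WACC = 0.7576 × 16.7300% + 0.2424 × 6.3099% = 14.2042%.
After the change:
Total capital V = 12.58 + 6.81 = 19.39.
Equity: weight = 12.58/19.39 = 0.6488; cost = 16.73%.
Bank debt: weight = 6.81/19.39 = 0.3512; after-tax cost = 7.79% × (1 − 19%) = 6.3099%.
WACC = 0.6488 × 16.7300% + 0.3512 × 6.3099% = 13.0703%.
Change in WACC = 13.0703% − 14.2042% = -1.1339 pp.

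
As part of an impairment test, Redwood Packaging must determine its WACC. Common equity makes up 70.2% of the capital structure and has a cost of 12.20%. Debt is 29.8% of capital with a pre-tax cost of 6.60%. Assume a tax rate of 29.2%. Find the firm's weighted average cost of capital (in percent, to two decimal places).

9.96%

After-tax cost of debt = 6.6% × (1 − 29.2%) = 4.6728%.
WACC = 0.702 × 12.2000% + 0.298 × 4.6728% = 9.9569%.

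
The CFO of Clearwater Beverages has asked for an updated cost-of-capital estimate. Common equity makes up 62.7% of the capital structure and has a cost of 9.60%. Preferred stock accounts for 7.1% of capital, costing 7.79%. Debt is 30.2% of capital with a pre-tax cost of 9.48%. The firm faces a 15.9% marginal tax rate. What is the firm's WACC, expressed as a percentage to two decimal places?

8.98%

After-tax cost of debt = 9.48% × (1 − 15.9%) = 7.9727%.
WACC = 0.627 × 9.6000% + 0.071 × 7.7900% + 0.302 × 7.9727% = 8.9800%.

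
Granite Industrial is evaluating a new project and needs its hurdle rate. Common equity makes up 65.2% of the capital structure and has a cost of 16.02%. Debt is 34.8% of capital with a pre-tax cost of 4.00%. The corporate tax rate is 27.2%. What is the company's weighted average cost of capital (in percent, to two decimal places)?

11.46%

After-tax cost of debt = 4% × (1 − 27.2%) = 2.9120%.
WACC = 0.652 × 16.0200% + 0.348 × 2.9120% = 11.4584%.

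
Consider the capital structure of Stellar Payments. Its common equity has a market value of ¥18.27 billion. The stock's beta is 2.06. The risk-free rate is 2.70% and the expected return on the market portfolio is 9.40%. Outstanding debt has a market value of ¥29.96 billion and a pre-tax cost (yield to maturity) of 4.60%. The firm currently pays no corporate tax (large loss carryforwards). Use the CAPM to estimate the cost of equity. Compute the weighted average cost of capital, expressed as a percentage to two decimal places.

9.11%

Market risk premium = 9.4% − 2.7% = 6.7%.
Cost of equity via CAPM: Re = 2.7% + 2.06 × 6.7% = 16.5020%.
Total capital V = 18.27 + 29.96 = 48.23.
Equity: weight = 18.27/48.23 = 0.3788; cost = 16.502%.
Debt: weight = 29.96/48.23 = 0.6212; after-tax cost = 4.6% × (1 − 0%) = 4.6000%.
WACC = 0.3788 × 16.5020% + 0.6212 × 4.6000% = 9.1086%.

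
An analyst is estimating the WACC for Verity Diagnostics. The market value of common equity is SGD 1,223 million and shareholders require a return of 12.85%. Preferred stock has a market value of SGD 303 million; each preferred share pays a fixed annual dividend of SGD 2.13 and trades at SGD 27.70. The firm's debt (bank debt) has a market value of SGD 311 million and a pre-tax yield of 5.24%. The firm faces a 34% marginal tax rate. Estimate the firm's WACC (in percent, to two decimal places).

10.41%

Cost of preferred: Rp = 2.13 / 27.7 = 7.6895%.
Total capital V = 1223 + 303 + 311 = 1837.
Equity: weight = 1223/1837 = 0.6658; cost = 12.85%.
Preferred: weight = 303/1837 = 0.1649; cost = 7.6895%.
Bank debt: weight = 311/1837 = 0.1693; after-tax cost = 5.24% × (1 − 34%) = 3.4584%.
WACC = 0.6658 × 12.8500% + 0.1649 × 7.6895% + 0.1693 × 3.4584% = 10.4088%.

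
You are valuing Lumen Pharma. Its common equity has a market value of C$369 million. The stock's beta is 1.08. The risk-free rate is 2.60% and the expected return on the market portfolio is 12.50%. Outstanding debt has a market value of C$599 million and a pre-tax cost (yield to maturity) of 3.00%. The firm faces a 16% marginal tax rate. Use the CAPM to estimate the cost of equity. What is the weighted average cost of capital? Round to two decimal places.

Market risk premium = 12.5% − 2.6% = 9.9%.
Cost of equity via CAPM: Re = 2.6% + 1.08 × 9.9% = 13.2920%.
Total capital V = 369 + 599 = 968.
Equity: weight = 369/968 = 0.3812; cost = 13.292%.
Debt: weight = 599/968 = 0.6188; after-tax cost = 3% × (1 − 16%) = 2.5200%.
WACC = 0.3812 × 13.2920% + 0.6188 × 2.5200% = 6.6263%.

6.63%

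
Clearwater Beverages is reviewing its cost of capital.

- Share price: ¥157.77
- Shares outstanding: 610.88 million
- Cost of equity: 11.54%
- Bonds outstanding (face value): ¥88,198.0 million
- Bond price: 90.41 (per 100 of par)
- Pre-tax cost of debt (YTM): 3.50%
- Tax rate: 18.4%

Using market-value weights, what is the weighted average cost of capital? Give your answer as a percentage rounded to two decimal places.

Market value of equity E = 157.77 × 610.88m = 96378.5376m. Market value of debt D = 88198m × 90.41/100 = 79739.8118m.
Total capital V = 96378.5376 + 79739.8118 = 176118.3494.
Equity: weight = 96378.5376/176118.3494 = 0.5472; cost = 11.54%.
Bonds outstanding: weight = 79739.8118/176118.3494 = 0.4528; after-tax cost = 3.5% × (1 − 18.4%) = 2.8560%.
WACC = 0.5472 × 11.5400% + 0.4528 × 2.8560% = 7.6082%.

7.61%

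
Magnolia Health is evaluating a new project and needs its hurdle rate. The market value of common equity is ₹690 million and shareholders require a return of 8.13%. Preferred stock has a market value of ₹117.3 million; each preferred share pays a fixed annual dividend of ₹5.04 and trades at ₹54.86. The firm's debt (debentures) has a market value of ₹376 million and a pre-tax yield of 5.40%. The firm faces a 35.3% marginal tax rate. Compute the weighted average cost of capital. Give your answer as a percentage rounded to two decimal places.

Cost of preferred: Rp = 5.04 / 54.86 = 9.1870%.
Total capital V = 690 + 117.3 + 376 = 1183.3.
Equity: weight = 690/1183.3 = 0.5831; cost = 8.13%.
Preferred: weight = 117.3/1183.3 = 0.0991; cost = 9.187%.
Debentures: weight = 376/1183.3 = 0.3178; after-tax cost = 5.4% × (1 − 35.3%) = 3.4938%.
WACC = 0.5831 × 8.1300% + 0.0991 × 9.1870% + 0.3178 × 3.4938% = 6.7616%.

6.76%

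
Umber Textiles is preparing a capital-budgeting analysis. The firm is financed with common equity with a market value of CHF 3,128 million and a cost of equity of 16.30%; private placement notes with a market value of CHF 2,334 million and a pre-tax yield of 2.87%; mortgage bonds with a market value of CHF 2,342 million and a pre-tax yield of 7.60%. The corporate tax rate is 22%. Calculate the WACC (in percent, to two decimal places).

8.98%

Total capital V = 3128 + 2334 + 2342 = 7804.
Equity: weight = 3128/7804 = 0.4008; cost = 16.3%.
Private placement notes: weight = 2334/7804 = 0.2991; after-tax cost = 2.87% × (1 − 22%) = 2.2386%.
Mortgage bonds: weight = 2342/7804 = 0.3001; after-tax cost = 7.6% × (1 − 22%) = 5.9280%.
WACC = 0.4008 × 16.3000% + 0.2991 × 2.2386% + 0.3001 × 5.9280% = 8.9819%.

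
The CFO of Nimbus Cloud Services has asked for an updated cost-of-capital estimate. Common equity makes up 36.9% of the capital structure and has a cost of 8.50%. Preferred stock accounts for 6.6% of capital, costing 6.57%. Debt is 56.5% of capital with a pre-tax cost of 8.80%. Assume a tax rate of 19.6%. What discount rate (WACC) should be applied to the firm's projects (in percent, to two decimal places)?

After-tax cost of debt = 8.8% × (1 − 19.6%) = 7.0752%.
WACC = 0.369 × 8.5000% + 0.066 × 6.5700% + 0.565 × 7.0752% = 7.5676%.

7.57%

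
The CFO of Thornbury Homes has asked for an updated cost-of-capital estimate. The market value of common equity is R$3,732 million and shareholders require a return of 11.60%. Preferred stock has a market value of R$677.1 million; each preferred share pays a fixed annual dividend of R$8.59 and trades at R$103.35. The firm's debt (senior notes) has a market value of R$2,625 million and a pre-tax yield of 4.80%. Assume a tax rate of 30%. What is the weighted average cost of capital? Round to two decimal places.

8.21%

Cost of preferred: Rp = 8.59 / 103.35 = 8.3116%.
Total capital V = 3732 + 677.1 + 2625 = 7034.1.
Equity: weight = 3732/7034.1 = 0.5306; cost = 11.6%.
Preferred: weight = 677.1/7034.1 = 0.0963; cost = 8.3116%.
Senior notes: weight = 2625/7034.1 = 0.3732; after-tax cost = 4.8% × (1 − 30%) = 3.3600%.
WACC = 0.5306 × 11.6000% + 0.0963 × 8.3116% + 0.3732 × 3.3600% = 8.2084%.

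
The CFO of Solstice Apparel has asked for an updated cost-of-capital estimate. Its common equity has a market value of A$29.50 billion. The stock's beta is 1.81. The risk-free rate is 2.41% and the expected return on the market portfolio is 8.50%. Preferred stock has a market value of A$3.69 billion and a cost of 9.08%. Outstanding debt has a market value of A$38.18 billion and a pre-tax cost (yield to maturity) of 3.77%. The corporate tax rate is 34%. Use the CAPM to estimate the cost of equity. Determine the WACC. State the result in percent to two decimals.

Market risk premium = 8.5% − 2.41% = 6.09%.
Cost of equity via CAPM: Re = 2.41% + 1.81 × 6.09% = 13.4329%.
Total capital V = 29.5 + 3.69 + 38.18 = 71.37.
Equity: weight = 29.5/71.37 = 0.4133; cost = 13.4329%.
Preferred: weight = 3.69/71.37 = 0.0517; cost = 9.08%.
Debt: weight = 38.18/71.37 = 0.5350; after-tax cost = 3.77% × (1 − 34%) = 2.4882%.
WACC = 0.4133 × 13.4329% + 0.0517 × 9.0800% + 0.5350 × 2.4882% = 7.3529%.

7.35%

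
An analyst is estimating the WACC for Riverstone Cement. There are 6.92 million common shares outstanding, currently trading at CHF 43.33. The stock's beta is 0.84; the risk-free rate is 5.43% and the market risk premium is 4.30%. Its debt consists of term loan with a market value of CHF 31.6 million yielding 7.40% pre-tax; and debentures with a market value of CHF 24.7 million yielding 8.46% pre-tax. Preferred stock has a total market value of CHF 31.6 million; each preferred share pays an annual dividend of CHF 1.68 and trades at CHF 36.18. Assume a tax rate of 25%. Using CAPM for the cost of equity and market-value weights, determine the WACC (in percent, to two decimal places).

Cost of equity via CAPM: Re = 5.43% + 0.84 × 4.3% = 9.0420%.
Cost of preferred: Rp = 1.68 / 36.18 = 4.6434%.
Market value of equity E = 43.33 × 6.92m = 299.8436m.
Total capital V = 299.8436 + 31.6 + 31.6 + 24.7 = 387.7436.
Equity: weight = 299.8436/387.7436 = 0.7733; cost = 9.042%.
Preferred: weight = 31.6/387.7436 = 0.0815; cost = 4.6434%.
Term loan: weight = 31.6/387.7436 = 0.0815; after-tax cost = 7.4% × (1 − 25%) = 5.5500%.
Debentures: weight = 24.7/387.7436 = 0.0637; after-tax cost = 8.46% × (1 − 25%) = 6.3450%.
WACC = 0.7733 × 9.0420% + 0.0815 × 4.6434% + 0.0815 × 5.5500% + 0.0637 × 6.3450% = 8.2271%.

8.23%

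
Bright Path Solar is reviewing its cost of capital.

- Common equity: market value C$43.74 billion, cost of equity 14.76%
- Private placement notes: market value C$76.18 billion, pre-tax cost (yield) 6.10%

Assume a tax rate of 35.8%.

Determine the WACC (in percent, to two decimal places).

Total capital V = 43.74 + 76.18 = 119.92.
Equity: weight = 43.74/119.92 = 0.3647; cost = 14.76%.
Private placement notes: weight = 76.18/119.92 = 0.6353; after-tax cost = 6.1% × (1 − 35.8%) = 3.9162%.
WACC = 0.3647 × 14.7600% + 0.6353 × 3.9162% = 7.8714%.

7.87%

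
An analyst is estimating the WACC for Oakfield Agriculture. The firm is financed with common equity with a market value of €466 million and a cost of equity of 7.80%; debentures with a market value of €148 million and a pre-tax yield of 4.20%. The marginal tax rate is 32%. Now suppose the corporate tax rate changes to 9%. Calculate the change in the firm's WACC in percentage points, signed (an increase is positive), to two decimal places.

+0.23 pp

Current WACC:
Total capital V = 466 + 148 = 614.
Equity: weight = 466/614 = 0.7590; cost = 7.8%.
Debentures: weight = 148/614 = 0.2410; after-tax cost = 4.2% × (1 − 32%) = 2.8560%.
WACC = 0.7590 × 7.8000% + 0.2410 × 2.8560% = 6.6083%.
After the change:
Total capital V = 466 + 148 = 614.
Equity: weight = 466/614 = 0.7590; cost = 7.8%.
Debentures: weight = 148/614 = 0.2410; after-tax cost = 4.2% × (1 − 9%) = 3.8220%.
WACC = 0.7590 × 7.8000% + 0.2410 × 3.8220% = 6.8411%.
Change in WACC = 6.8411% − 6.6083% = 0.2328 pp.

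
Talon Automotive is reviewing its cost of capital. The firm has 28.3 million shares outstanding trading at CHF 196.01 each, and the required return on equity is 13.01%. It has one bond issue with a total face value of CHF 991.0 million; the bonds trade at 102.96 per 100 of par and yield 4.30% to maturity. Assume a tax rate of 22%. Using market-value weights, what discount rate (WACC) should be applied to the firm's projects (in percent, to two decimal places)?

Market value of equity E = 196.01 × 28.3m = 5547.083m. Market value of debt D = 991m × 102.96/100 = 1020.3336m.
Total capital V = 5547.083 + 1020.3336 = 6567.4166.
Equity: weight = 5547.083/6567.4166 = 0.8446; cost = 13.01%.
Bonds outstanding: weight = 1020.3336/6567.4166 = 0.1554; after-tax cost = 4.3% × (1 − 22%) = 3.3540%.
WACC = 0.8446 × 13.0100% + 0.1554 × 3.3540% = 11.5098%.

11.51%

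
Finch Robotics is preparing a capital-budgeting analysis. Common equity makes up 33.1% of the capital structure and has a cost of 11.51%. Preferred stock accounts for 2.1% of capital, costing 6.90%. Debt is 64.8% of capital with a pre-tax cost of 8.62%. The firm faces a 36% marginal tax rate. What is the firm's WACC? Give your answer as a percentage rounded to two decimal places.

7.53%

After-tax cost of debt = 8.62% × (1 − 36%) = 5.5168%.
WACC = 0.331 × 11.5100% + 0.021 × 6.9000% + 0.648 × 5.5168% = 7.5296%.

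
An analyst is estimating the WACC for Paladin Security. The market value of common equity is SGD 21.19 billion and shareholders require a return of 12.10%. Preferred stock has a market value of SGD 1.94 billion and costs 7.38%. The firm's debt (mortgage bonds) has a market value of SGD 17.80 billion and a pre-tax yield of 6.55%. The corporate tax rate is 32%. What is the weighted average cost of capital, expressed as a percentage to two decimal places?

8.55%

Total capital V = 21.19 + 1.94 + 17.8 = 40.93.
Equity: weight = 21.19/40.93 = 0.5177; cost = 12.1%.
Preferred: weight = 1.94/40.93 = 0.0474; cost = 7.38%.
Mortgage bonds: weight = 17.8/40.93 = 0.4349; after-tax cost = 6.55% × (1 − 32%) = 4.4540%.
WACC = 0.5177 × 12.1000% + 0.0474 × 7.3800% + 0.4349 × 4.4540% = 8.5511%.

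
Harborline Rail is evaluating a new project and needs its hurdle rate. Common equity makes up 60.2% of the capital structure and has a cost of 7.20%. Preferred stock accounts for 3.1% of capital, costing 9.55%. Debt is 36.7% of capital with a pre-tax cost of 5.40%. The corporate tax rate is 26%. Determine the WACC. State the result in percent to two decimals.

6.10%

After-tax cost of debt = 5.4% × (1 − 26%) = 3.9960%.
WACC = 0.602 × 7.2000% + 0.031 × 9.5500% + 0.367 × 3.9960% = 6.0970%.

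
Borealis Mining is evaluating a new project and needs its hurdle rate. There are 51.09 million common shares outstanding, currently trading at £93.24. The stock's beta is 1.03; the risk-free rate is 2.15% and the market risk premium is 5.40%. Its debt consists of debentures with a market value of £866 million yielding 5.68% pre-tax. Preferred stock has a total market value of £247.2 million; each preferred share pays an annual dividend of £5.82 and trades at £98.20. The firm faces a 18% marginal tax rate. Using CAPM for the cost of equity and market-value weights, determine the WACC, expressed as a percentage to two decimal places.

Cost of equity via CAPM: Re = 2.15% + 1.03 × 5.4% = 7.7120%.
Cost of preferred: Rp = 5.82 / 98.2 = 5.9267%.
Market value of equity E = 93.24 × 51.09m = 4763.6316m.
Total capital V = 4763.6316 + 247.2 + 866 = 5876.8316.
Equity: weight = 4763.6316/5876.8316 = 0.8106; cost = 7.712%.
Preferred: weight = 247.2/5876.8316 = 0.0421; cost = 5.9267%.
Debentures: weight = 866/5876.8316 = 0.1474; after-tax cost = 5.68% × (1 − 18%) = 4.6576%.
WACC = 0.8106 × 7.7120% + 0.0421 × 5.9267% + 0.1474 × 4.6576% = 7.1868%.

7.19%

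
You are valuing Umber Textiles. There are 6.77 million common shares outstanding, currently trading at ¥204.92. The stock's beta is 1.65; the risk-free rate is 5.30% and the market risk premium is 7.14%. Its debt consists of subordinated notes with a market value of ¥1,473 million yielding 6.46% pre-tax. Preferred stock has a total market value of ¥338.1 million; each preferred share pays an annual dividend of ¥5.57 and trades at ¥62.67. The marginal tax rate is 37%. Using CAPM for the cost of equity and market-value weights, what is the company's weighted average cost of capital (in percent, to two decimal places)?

10.22%

Cost of equity via CAPM: Re = 5.3% + 1.65 × 7.14% = 17.0810%.
Cost of preferred: Rp = 5.57 / 62.67 = 8.8878%.
Market value of equity E = 204.92 × 6.77m = 1387.3084m.
Total capital V = 1387.3084 + 338.1 + 1473 = 3198.4084.
Equity: weight = 1387.3084/3198.4084 = 0.4337; cost = 17.081%.
Preferred: weight = 338.1/3198.4084 = 0.1057; cost = 8.8878%.
Subordinated notes: weight = 1473/3198.4084 = 0.4605; after-tax cost = 6.46% × (1 − 37%) = 4.0698%.
WACC = 0.4337 × 17.0810% + 0.1057 × 8.8878% + 0.4605 × 4.0698% = 10.2227%.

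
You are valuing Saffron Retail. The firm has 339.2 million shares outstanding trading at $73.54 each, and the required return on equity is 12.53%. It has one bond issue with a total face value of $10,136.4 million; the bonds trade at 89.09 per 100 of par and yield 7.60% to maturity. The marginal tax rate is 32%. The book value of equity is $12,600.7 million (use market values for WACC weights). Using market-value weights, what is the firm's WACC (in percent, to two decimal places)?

Market value of equity E = 73.54 × 339.2m = 24944.768m. Market value of debt D = 10136.4m × 89.09/100 = 9030.51876m.
Total capital V = 24944.768 + 9030.51876 = 33975.28676.
Equity: weight = 24944.768/33975.28676 = 0.7342; cost = 12.53%.
Bonds outstanding: weight = 9030.51876/33975.28676 = 0.2658; after-tax cost = 7.6% × (1 − 32%) = 5.1680%.
WACC = 0.7342 × 12.5300% + 0.2658 × 5.1680% = 10.5732%.

10.57%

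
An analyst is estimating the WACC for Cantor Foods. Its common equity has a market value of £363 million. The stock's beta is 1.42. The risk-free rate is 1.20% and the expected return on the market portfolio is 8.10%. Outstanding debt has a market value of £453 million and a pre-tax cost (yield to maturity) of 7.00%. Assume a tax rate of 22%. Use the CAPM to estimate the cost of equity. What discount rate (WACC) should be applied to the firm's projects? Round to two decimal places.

Market risk premium = 8.1% − 1.2% = 6.9%.
Cost of equity via CAPM: Re = 1.2% + 1.42 × 6.9% = 10.9980%.
Total capital V = 363 + 453 = 816.
Equity: weight = 363/816 = 0.4449; cost = 10.998%.
Debt: weight = 453/816 = 0.5551; after-tax cost = 7% × (1 − 22%) = 5.4600%.
WACC = 0.4449 × 10.9980% + 0.5551 × 5.4600% = 7.9236%.

7.92%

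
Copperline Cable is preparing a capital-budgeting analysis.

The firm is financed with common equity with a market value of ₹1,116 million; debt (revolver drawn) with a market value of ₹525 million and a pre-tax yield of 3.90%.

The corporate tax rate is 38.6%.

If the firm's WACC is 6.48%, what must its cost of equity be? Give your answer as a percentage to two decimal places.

Total capital V = 1116 + 525 = 1641.
Equity weight = 1116/1641 = 0.6801.
Revolver drawn weight = 525/1641 = 0.3199.
Debt contribution = 0.3199 × 3.9% × (1 − 38.6%) = 0.7661%.
Required equity contribution = 6.48% − 0.7661% = 5.7139%.
Re = 5.7139% / 0.6801 = 8.4019%.

8.40%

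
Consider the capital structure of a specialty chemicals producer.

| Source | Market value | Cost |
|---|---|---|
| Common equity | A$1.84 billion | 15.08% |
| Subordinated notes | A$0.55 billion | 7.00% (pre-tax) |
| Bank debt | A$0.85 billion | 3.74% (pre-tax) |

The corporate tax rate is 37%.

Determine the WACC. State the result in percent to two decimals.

9.93%

Total capital V = 1.84 + 0.55 + 0.85 = 3.24.
Equity: weight = 1.84/3.24 = 0.5679; cost = 15.08%.
Subordinated notes: weight = 0.55/3.24 = 0.1698; after-tax cost = 7% × (1 − 37%) = 4.4100%.
Bank debt: weight = 0.85/3.24 = 0.2623; after-tax cost = 3.74% × (1 − 37%) = 2.3562%.
WACC = 0.5679 × 15.0800% + 0.1698 × 4.4100% + 0.2623 × 2.3562% = 9.9307%.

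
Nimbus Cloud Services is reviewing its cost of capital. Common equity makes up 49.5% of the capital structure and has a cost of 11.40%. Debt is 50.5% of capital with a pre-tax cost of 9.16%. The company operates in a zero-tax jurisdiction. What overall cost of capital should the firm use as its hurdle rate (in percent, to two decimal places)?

After-tax cost of debt = 9.16% × (1 − 0%) = 9.1600%.
WACC = 0.495 × 11.4000% + 0.505 × 9.1600% = 10.2688%.

10.27%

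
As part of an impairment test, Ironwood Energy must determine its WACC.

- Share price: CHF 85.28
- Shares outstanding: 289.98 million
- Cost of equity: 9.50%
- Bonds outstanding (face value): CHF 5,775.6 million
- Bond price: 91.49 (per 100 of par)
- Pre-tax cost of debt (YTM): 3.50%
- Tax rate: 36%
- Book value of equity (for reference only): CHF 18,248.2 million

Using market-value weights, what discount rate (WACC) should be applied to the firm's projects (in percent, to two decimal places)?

8.22%

Market value of equity E = 85.28 × 289.98m = 24729.4944m. Market value of debt D = 5775.6m × 91.49/100 = 5284.09644m.
Total capital V = 24729.4944 + 5284.09644 = 30013.59084.
Equity: weight = 24729.4944/30013.59084 = 0.8239; cost = 9.5%.
Bonds outstanding: weight = 5284.09644/30013.59084 = 0.1761; after-tax cost = 3.5% × (1 − 36%) = 2.2400%.
WACC = 0.8239 × 9.5000% + 0.1761 × 2.2400% = 8.2218%.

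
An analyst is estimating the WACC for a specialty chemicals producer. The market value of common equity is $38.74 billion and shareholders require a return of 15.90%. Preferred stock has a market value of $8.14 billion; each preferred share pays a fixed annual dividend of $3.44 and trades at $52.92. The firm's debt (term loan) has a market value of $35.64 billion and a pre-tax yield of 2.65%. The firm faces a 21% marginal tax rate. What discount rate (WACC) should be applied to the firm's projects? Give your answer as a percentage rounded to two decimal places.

Cost of preferred: Rp = 3.44 / 52.92 = 6.5004%.
Total capital V = 38.74 + 8.14 + 35.64 = 82.52.
Equity: weight = 38.74/82.52 = 0.4695; cost = 15.9%.
Preferred: weight = 8.14/82.52 = 0.0986; cost = 6.5004%.
Term loan: weight = 35.64/82.52 = 0.4319; after-tax cost = 2.65% × (1 − 21%) = 2.0935%.
WACC = 0.4695 × 15.9000% + 0.0986 × 6.5004% + 0.4319 × 2.0935% = 9.0098%.

9.01%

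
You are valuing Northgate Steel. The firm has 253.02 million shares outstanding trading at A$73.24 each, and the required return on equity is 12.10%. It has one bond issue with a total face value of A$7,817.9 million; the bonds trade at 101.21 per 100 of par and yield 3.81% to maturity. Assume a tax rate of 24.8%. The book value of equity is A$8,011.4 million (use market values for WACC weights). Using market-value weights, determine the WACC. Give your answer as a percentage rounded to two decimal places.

Market value of equity E = 73.24 × 253.02m = 18531.1848m. Market value of debt D = 7817.9m × 101.21/100 = 7912.49659m.
Total capital V = 18531.1848 + 7912.49659 = 26443.68139.
Equity: weight = 18531.1848/26443.68139 = 0.7008; cost = 12.1%.
Bonds outstanding: weight = 7912.49659/26443.68139 = 0.2992; after-tax cost = 3.81% × (1 − 24.8%) = 2.8651%.
WACC = 0.7008 × 12.1000% + 0.2992 × 2.8651% = 9.3367%.

9.34%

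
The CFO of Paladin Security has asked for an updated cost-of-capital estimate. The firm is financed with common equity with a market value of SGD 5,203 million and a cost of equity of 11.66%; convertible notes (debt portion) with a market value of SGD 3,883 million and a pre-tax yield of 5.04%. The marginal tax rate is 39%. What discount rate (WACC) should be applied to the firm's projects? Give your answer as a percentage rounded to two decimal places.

Total capital V = 5203 + 3883 = 9086.
Equity: weight = 5203/9086 = 0.5726; cost = 11.66%.
Convertible notes (debt portion): weight = 3883/9086 = 0.4274; after-tax cost = 5.04% × (1 − 39%) = 3.0744%.
WACC = 0.5726 × 11.6600% + 0.4274 × 3.0744% = 7.9909%.

7.99%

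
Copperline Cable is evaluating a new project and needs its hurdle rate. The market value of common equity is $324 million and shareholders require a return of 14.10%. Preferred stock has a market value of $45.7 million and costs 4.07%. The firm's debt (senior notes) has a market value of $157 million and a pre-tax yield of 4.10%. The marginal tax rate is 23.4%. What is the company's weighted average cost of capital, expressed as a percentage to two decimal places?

Total capital V = 324 + 45.7 + 157 = 526.7.
Equity: weight = 324/526.7 = 0.6152; cost = 14.1%.
Preferred: weight = 45.7/526.7 = 0.0868; cost = 4.07%.
Senior notes: weight = 157/526.7 = 0.2981; after-tax cost = 4.1% × (1 − 23.4%) = 3.1406%.
WACC = 0.6152 × 14.1000% + 0.0868 × 4.0700% + 0.2981 × 3.1406% = 9.9629%.

9.96%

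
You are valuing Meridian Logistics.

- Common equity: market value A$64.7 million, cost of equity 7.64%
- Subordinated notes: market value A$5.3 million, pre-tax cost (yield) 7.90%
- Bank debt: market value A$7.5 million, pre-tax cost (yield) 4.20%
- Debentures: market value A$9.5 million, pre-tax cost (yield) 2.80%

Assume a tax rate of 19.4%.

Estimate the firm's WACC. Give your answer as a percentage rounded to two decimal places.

6.61%

Total capital V = 64.7 + 5.3 + 7.5 + 9.5 = 87.
Equity: weight = 64.7/87 = 0.7437; cost = 7.64%.
Subordinated notes: weight = 5.3/87 = 0.0609; after-tax cost = 7.9% × (1 − 19.4%) = 6.3674%.
Bank debt: weight = 7.5/87 = 0.0862; after-tax cost = 4.2% × (1 − 19.4%) = 3.3852%.
Debentures: weight = 9.5/87 = 0.1092; after-tax cost = 2.8% × (1 − 19.4%) = 2.2568%.
WACC = 0.7437 × 7.6400% + 0.0609 × 6.3674% + 0.0862 × 3.3852% + 0.1092 × 2.2568% = 6.6079%.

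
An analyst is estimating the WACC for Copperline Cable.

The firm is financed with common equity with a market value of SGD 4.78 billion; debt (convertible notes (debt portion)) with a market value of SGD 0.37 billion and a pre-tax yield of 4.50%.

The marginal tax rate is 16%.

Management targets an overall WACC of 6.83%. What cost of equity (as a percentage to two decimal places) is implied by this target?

7.07%

Total capital V = 4.78 + 0.37 = 5.15.
Equity weight = 4.78/5.15 = 0.9282.
Convertible notes (debt portion) weight = 0.37/5.15 = 0.0718.
Debt contribution = 0.0718 × 4.5% × (1 − 16%) = 0.2716%.
Required equity contribution = 6.83% − 0.2716% = 6.5584%.
Re = 6.5584% / 0.9282 = 7.0661%.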